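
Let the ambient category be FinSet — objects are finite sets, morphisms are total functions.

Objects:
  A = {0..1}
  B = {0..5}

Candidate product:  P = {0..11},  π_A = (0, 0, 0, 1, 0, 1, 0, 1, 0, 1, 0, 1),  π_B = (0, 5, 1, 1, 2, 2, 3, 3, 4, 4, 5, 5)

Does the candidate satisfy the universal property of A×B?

|A|·|B| = 2·6 = 12;  |P| = 12
Check the pairing map k ↦ (π_A(k), π_B(k)):
  0 ↦ (0,0)
  1 ↦ (0,5)
  2 ↦ (0,1)
  3 ↦ (1,1)
  4 ↦ (0,2)
  5 ↦ (1,2)
  6 ↦ (0,3)
  7 ↦ (1,3)
  8 ↦ (0,4)
  9 ↦ (1,4)
  10 ↦ (0,5)  ✗ repeats pair of k=1
  11 ↦ (1,5)
distinct pairs in image: 11 / 12 needed
  → (0,5) hit at k=1 and k=10

Answer: NOT A VALID PRODUCT — duplicate pair at indices 10,1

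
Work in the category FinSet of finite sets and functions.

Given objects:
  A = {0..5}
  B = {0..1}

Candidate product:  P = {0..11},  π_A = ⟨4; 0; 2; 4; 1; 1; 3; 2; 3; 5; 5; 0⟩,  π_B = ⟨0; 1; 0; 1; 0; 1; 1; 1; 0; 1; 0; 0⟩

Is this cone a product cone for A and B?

|A|·|B| = 6·2 = 12;  |P| = 12
Check the pairing map k ↦ (π_A(k), π_B(k)):
  0 ↦ (4,0)
  1 ↦ (0,1)
  2 ↦ (2,0)
  3 ↦ (4,1)
  4 ↦ (1,0)
  5 ↦ (1,1)
  6 ↦ (3,1)
  7 ↦ (2,1)
  8 ↦ (3,0)
  9 ↦ (5,1)
  10 ↦ (5,0)
  11 ↦ (0,0)
distinct pairs in image: 12 / 12 needed
  → bijection onto A×B; projections well-typed.

Answer: VALID PRODUCT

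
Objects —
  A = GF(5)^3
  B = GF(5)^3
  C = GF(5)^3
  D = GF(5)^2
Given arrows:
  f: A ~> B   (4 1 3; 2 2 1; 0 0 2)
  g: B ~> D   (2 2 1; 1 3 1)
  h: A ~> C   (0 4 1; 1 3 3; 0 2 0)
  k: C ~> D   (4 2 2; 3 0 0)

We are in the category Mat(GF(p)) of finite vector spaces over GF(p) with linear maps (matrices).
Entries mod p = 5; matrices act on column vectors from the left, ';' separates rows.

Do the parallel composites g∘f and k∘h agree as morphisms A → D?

Path 1 = f;g:
  e0=(1,0,0) f~>(4,2,0) g~>(2,0)
  e1=(0,1,0) f~>(1,2,0) g~>(1,2)
  e2=(0,0,1) f~>(3,1,2) g~>(0,3)
  ⟦path⟧₁ = (2 1 0; 0 2 3)
Path 2 = h;k:
  e0=(1,0,0) h~>(0,1,0) k~>(2,0)
  e1=(0,1,0) h~>(4,3,2) k~>(1,2)
  e2=(0,0,1) h~>(1,3,0) k~>(0,3)
  ⟦path⟧₂ = (2 1 0; 0 2 3)
Equal? YES — commutes

Answer: COMMUTES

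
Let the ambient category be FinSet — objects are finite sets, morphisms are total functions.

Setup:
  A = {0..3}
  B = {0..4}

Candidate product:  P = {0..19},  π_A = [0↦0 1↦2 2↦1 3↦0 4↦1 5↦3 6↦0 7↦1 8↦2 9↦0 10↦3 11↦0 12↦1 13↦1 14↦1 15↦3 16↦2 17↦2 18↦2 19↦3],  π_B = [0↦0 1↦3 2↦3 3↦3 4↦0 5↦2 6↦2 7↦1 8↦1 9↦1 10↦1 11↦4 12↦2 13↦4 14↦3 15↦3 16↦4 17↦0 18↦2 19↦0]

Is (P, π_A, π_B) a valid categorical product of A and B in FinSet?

Answer: NOT A VALID PRODUCT — duplicate pair at indices 2,14

Derivation:
|A|·|B| = 4·5 = 20;  |P| = 20
Check the pairing map k ↦ (π_A(k), π_B(k)):
  0 ↦ (0,0)
  1 ↦ (2,3)
  2 ↦ (1,3)
  3 ↦ (0,3)
  4 ↦ (1,0)
  5 ↦ (3,2)
  6 ↦ (0,2)
  7 ↦ (1,1)
  8 ↦ (2,1)
  9 ↦ (0,1)
  10 ↦ (3,1)
  11 ↦ (0,4)
  12 ↦ (1,2)
  13 ↦ (1,4)
  14 ↦ (1,3)  ✗ repeats pair of k=2
  15 ↦ (3,3)
  16 ↦ (2,4)
  17 ↦ (2,0)
  18 ↦ (2,2)
  19 ↦ (3,0)
distinct pairs in image: 19 / 20 needed
  → (1,3) hit at k=2 and k=14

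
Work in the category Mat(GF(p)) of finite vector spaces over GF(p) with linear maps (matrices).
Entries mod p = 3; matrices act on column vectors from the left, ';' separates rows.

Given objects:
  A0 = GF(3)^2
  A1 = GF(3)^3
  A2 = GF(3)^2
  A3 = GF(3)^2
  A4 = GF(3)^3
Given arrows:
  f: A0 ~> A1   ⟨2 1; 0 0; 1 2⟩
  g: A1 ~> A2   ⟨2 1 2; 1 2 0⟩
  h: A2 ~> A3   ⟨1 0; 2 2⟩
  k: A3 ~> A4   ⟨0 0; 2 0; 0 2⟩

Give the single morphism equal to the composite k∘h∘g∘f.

Answer: ⟨0 0; 0 0; 2 1⟩

Work:
  e0=⟨1,0⟩ f~>⟨2,0,1⟩ g~>⟨0,2⟩ h~>⟨0,1⟩ k~>⟨0,0,2⟩
  e1=⟨0,1⟩ f~>⟨1,0,2⟩ g~>⟨0,1⟩ h~>⟨0,2⟩ k~>⟨0,0,1⟩
⟦path⟧: ⟨0 0; 0 0; 2 1⟩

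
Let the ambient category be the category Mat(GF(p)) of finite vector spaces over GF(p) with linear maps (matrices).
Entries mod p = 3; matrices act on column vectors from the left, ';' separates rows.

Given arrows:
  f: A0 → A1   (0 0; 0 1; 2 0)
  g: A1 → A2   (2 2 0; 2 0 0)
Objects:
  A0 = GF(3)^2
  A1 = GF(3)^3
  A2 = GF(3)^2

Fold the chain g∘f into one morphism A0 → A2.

  e0=⟨1,0⟩ f→⟨0,0,2⟩ g→⟨0,0⟩
  e1=⟨0,1⟩ f→⟨0,1,0⟩ g→⟨2,0⟩
result: (0 2; 0 0)

Answer: (0 2; 0 0)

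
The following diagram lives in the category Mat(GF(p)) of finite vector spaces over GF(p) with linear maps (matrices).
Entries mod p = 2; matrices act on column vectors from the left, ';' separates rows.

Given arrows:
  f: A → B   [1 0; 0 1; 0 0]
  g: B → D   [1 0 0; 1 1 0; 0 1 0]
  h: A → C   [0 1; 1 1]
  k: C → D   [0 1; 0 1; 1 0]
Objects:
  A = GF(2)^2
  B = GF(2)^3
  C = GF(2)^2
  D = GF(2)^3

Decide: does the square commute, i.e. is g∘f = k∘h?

Answer: DOES NOT COMMUTE

Work:
Path 1 = f;g:
  e0=(1,0) f→(1,0,0) g→(1,1,0)
  e1=(0,1) f→(0,1,0) g→(0,1,1)
  ⟦path⟧₁ = [1 0; 1 1; 0 1]
Path 2 = h;k:
  e0=(1,0) h→(0,1) k→(1,1,0)
  e1=(0,1) h→(1,1) k→(1,1,1)
  ⟦path⟧₂ = [1 1; 1 1; 0 1]
Equal? distinct morphisms ✗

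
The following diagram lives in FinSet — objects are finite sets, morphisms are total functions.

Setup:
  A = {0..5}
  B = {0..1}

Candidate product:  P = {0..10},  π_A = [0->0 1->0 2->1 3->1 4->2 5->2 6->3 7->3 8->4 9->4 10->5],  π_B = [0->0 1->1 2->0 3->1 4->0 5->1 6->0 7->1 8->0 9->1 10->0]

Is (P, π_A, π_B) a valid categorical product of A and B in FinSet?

Answer: NOT A VALID PRODUCT — |P|=11 ≠ |A|·|B|=12

Derivation:
|A|·|B| = 6·2 = 12;  |P| = 11
  → cardinalities differ; no bijection possible.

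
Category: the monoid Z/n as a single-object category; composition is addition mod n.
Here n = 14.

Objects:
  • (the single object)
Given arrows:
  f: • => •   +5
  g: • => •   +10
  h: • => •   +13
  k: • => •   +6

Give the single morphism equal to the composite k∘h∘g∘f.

  0 +5≡5 +10≡1 +13≡0 +6≡6  (mod 14)
⟦path⟧: +6

Answer: +6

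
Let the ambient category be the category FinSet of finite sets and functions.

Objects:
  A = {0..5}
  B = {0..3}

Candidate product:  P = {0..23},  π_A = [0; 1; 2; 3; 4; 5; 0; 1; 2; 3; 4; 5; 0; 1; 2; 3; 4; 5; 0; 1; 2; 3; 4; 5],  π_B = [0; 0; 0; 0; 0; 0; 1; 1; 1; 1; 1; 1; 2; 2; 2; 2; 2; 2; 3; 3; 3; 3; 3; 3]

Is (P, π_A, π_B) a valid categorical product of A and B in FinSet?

|A|·|B| = 6·4 = 24;  |P| = 24
Check the pairing map k ↦ (π_A(k), π_B(k)):
  0 -> (0,0)
  1 -> (1,0)
  2 -> (2,0)
  3 -> (3,0)
  4 -> (4,0)
  5 -> (5,0)
  6 -> (0,1)
  7 -> (1,1)
  8 -> (2,1)
  9 -> (3,1)
  10 -> (4,1)
  11 -> (5,1)
  12 -> (0,2)
  13 -> (1,2)
  14 -> (2,2)
  15 -> (3,2)
  16 -> (4,2)
  17 -> (5,2)
  18 -> (0,3)
  19 -> (1,3)
  20 -> (2,3)
  21 -> (3,3)
  22 -> (4,3)
  23 -> (5,3)
distinct pairs in image: 24 / 24 needed
  → bijection onto A×B; projections well-typed.

Answer: VALID PRODUCT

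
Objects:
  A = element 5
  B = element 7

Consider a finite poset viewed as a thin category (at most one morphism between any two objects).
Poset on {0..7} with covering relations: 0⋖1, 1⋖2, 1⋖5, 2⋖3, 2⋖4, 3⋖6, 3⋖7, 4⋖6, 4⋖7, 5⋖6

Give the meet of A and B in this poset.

Answer: A∧B = 1

Derivation:
Lower bounds of A=5 and B=7: {0,1}
  0 <= 1
  1 <= 1
glb = 1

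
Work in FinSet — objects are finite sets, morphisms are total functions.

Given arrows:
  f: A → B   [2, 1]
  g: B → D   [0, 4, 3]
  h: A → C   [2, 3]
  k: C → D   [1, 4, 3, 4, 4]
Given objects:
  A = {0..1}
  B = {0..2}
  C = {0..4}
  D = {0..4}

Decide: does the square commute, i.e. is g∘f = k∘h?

Along f;g (path 1):
  0 f→2 g→3
  1 f→1 g→4
  composite₁ = [3, 4]
Along h;k (path 2):
  0 h→2 k→3
  1 h→3 k→4
  composite₂ = [3, 4]
Equal? YES — commutes

Answer: COMMUTES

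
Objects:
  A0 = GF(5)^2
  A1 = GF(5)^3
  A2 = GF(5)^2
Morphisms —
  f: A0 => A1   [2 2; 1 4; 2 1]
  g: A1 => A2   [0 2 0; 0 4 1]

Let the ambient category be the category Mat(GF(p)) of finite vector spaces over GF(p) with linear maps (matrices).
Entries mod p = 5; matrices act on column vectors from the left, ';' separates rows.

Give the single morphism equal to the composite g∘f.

Answer: [2 3; 1 2]

Derivation:
  e0=(1,0) f=>(2,1,2) g=>(2,1)
  e1=(0,1) f=>(2,4,1) g=>(3,2)
result: [2 3; 1 2]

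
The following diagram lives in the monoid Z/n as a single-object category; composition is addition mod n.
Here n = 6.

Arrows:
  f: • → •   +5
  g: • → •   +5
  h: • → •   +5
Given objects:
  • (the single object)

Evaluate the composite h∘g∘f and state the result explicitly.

  0 +5≡5 +5≡4 +5≡3  (mod 6)
⟦path⟧: +3

Answer: +3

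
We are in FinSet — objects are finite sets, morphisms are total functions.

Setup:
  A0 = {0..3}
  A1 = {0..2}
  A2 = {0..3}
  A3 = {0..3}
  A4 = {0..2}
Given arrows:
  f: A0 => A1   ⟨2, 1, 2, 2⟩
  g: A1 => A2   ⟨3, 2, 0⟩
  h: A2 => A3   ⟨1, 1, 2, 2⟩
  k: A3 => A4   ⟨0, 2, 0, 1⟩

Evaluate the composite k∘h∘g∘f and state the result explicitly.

  0 f=>2 g=>0 h=>1 k=>2
  1 f=>1 g=>2 h=>2 k=>0
  2 f=>2 g=>0 h=>1 k=>2
  3 f=>2 g=>0 h=>1 k=>2
⟦path⟧: ⟨2, 0, 2, 2⟩

Answer: ⟨2, 0, 2, 2⟩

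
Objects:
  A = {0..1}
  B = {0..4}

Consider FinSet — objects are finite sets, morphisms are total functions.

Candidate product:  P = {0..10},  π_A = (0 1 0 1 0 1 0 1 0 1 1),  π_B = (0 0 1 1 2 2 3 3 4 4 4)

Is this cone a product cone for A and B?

Answer: NOT A VALID PRODUCT — |P|=11 ≠ |A|·|B|=10

Work:
|A|·|B| = 2·5 = 10;  |P| = 11
  → cardinalities differ; no bijection possible.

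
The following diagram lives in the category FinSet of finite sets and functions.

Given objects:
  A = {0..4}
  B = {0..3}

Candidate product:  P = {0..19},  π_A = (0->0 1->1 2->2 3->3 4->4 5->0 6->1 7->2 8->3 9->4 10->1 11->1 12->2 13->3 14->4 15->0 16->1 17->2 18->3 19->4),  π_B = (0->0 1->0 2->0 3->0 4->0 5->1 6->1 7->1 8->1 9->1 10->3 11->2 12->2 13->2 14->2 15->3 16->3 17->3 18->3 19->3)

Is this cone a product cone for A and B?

|A|·|B| = 5·4 = 20;  |P| = 20
Check the pairing map k ↦ (π_A(k), π_B(k)):
  0 -> (0,0)
  1 -> (1,0)
  2 -> (2,0)
  3 -> (3,0)
  4 -> (4,0)
  5 -> (0,1)
  6 -> (1,1)
  7 -> (2,1)
  8 -> (3,1)
  9 -> (4,1)
  10 -> (1,3)
  11 -> (1,2)
  12 -> (2,2)
  13 -> (3,2)
  14 -> (4,2)
  15 -> (0,3)
  16 -> (1,3)  ✗ repeats pair of k=10
  17 -> (2,3)
  18 -> (3,3)
  19 -> (4,3)
distinct pairs in image: 19 / 20 needed
  → (1,3) hit at k=10 and k=16

Answer: NOT A VALID PRODUCT — duplicate pair at indices 16,10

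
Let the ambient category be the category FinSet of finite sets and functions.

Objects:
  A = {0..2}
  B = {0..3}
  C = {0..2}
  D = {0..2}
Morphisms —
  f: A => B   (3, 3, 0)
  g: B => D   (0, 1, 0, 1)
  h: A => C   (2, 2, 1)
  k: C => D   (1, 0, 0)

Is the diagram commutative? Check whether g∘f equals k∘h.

Along f;g (path 1):
  0 f=>3 g=>1
  1 f=>3 g=>1
  2 f=>0 g=>0
  composite₁ = (1, 1, 0)
Along h;k (path 2):
  0 h=>2 k=>0
  1 h=>2 k=>0
  2 h=>1 k=>0
  composite₂ = (0, 0, 0)
Equal? NO — does not commute

Answer: DOES NOT COMMUTE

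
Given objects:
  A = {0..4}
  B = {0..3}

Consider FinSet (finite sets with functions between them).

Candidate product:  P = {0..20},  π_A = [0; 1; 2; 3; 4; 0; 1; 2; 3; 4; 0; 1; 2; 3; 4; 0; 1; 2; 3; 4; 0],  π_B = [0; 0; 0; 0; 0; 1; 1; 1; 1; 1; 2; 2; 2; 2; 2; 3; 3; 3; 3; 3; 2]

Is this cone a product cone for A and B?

Answer: NOT A VALID PRODUCT — |P|=21 ≠ |A|·|B|=20

Derivation:
|A|·|B| = 5·4 = 20;  |P| = 21
  → cardinalities differ; no bijection possible.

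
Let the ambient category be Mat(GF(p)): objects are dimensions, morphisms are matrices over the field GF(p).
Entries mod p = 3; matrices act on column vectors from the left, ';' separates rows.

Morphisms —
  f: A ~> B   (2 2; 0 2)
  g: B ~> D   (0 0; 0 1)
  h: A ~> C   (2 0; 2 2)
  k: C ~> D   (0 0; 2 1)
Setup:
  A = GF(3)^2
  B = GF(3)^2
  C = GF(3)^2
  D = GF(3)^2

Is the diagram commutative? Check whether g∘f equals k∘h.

Answer: COMMUTES

Work:
Path 1 = f;g:
  e0=⟨1,0⟩ f~>⟨2,0⟩ g~>⟨0,0⟩
  e1=⟨0,1⟩ f~>⟨2,2⟩ g~>⟨0,2⟩
  ⟦path⟧₁ = (0 0; 0 2)
Path 2 = h;k:
  e0=⟨1,0⟩ h~>⟨2,2⟩ k~>⟨0,0⟩
  e1=⟨0,1⟩ h~>⟨0,2⟩ k~>⟨0,2⟩
  ⟦path⟧₂ = (0 0; 0 2)
Equal? same morphism ✓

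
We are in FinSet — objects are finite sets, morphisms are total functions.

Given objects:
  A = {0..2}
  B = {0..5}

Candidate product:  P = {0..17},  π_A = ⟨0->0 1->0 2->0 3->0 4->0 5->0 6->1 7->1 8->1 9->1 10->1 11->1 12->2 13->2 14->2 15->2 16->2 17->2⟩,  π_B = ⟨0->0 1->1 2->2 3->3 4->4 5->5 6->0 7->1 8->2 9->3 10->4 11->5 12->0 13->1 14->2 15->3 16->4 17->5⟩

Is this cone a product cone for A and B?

|A|·|B| = 3·6 = 18;  |P| = 18
Check the pairing map k ↦ (π_A(k), π_B(k)):
  0 -> (0,0)
  1 -> (0,1)
  2 -> (0,2)
  3 -> (0,3)
  4 -> (0,4)
  5 -> (0,5)
  6 -> (1,0)
  7 -> (1,1)
  8 -> (1,2)
  9 -> (1,3)
  10 -> (1,4)
  11 -> (1,5)
  12 -> (2,0)
  13 -> (2,1)
  14 -> (2,2)
  15 -> (2,3)
  16 -> (2,4)
  17 -> (2,5)
distinct pairs in image: 18 / 18 needed
  → bijection onto A×B; projections well-typed.

Answer: VALID PRODUCT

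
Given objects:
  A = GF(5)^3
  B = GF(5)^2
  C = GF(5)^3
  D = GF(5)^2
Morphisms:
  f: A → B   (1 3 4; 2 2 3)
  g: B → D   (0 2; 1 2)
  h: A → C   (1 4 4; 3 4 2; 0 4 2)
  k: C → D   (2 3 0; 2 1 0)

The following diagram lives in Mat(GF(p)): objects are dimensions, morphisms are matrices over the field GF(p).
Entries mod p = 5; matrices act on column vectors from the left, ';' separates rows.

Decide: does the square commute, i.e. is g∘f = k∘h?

Answer: DOES NOT COMMUTE

Trace:
Path 1 = f;g:
  e0=[1,0,0] f→[1,2] g→[4,0]
  e1=[0,1,0] f→[3,2] g→[4,2]
  e2=[0,0,1] f→[4,3] g→[1,0]
  composite₁ = (4 4 1; 0 2 0)
Path 2 = h;k:
  e0=[1,0,0] h→[1,3,0] k→[1,0]
  e1=[0,1,0] h→[4,4,4] k→[0,2]
  e2=[0,0,1] h→[4,2,2] k→[4,0]
  composite₂ = (1 0 4; 0 2 0)
Equal? differ; not commutative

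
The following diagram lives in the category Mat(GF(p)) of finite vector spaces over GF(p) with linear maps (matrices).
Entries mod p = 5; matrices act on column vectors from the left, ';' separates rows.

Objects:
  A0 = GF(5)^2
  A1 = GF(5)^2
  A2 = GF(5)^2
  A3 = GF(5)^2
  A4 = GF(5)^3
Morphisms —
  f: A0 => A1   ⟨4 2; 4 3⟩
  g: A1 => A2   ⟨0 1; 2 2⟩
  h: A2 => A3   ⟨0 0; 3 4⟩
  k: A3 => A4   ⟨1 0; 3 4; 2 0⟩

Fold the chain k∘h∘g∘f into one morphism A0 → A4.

Answer: ⟨0 0; 4 1; 0 0⟩

Trace:
  e0=[1,0] f=>[4,4] g=>[4,1] h=>[0,1] k=>[0,4,0]
  e1=[0,1] f=>[2,3] g=>[3,0] h=>[0,4] k=>[0,1,0]
result: ⟨0 0; 4 1; 0 0⟩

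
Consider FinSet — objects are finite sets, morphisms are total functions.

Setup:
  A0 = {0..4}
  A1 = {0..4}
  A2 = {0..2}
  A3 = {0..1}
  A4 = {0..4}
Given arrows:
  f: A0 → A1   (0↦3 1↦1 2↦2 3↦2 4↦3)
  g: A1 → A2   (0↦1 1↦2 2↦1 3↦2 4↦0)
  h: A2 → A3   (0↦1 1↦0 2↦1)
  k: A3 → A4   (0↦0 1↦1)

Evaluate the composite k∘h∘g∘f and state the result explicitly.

  0 f→3 g→2 h→1 k→1
  1 f→1 g→2 h→1 k→1
  2 f→2 g→1 h→0 k→0
  3 f→2 g→1 h→0 k→0
  4 f→3 g→2 h→1 k→1
⟦path⟧: (0↦1 1↦1 2↦0 3↦0 4↦1)

Answer: (0↦1 1↦1 2↦0 3↦0 4↦1)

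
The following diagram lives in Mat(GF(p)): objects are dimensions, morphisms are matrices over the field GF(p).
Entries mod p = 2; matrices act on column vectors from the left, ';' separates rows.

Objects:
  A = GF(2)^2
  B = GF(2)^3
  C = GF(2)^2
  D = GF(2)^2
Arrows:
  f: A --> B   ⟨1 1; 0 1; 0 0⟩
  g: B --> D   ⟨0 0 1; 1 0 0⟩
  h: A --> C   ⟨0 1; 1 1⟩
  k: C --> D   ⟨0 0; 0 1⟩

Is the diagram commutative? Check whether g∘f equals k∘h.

Answer: COMMUTES

Trace:
Along f;g (path 1):
  e0=[1,0] f-->[1,0,0] g-->[0,1]
  e1=[0,1] f-->[1,1,0] g-->[0,1]
  ⟦path⟧₁ = ⟨0 0; 1 1⟩
Along h;k (path 2):
  e0=[1,0] h-->[0,1] k-->[0,1]
  e1=[0,1] h-->[1,1] k-->[0,1]
  ⟦path⟧₂ = ⟨0 0; 1 1⟩
Equal? YES — commutes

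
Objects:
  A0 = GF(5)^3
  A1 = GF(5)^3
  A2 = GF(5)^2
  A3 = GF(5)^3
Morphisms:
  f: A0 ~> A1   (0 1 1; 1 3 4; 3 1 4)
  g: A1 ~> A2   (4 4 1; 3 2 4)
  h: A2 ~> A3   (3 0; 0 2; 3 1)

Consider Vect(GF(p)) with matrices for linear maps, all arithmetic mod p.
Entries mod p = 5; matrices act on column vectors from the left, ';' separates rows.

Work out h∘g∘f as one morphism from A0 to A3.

Answer: (1 1 2; 3 1 4; 0 4 4)

Work:
  e0=⟨1,0,0⟩ f~>⟨0,1,3⟩ g~>⟨2,4⟩ h~>⟨1,3,0⟩
  e1=⟨0,1,0⟩ f~>⟨1,3,1⟩ g~>⟨2,3⟩ h~>⟨1,1,4⟩
  e2=⟨0,0,1⟩ f~>⟨1,4,4⟩ g~>⟨4,2⟩ h~>⟨2,4,4⟩
result: (1 1 2; 3 1 4; 0 4 4)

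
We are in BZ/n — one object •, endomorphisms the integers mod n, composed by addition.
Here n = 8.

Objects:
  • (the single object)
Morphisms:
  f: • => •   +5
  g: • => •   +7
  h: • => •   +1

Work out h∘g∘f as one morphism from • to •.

Answer: +5

Derivation:
  0 +5≡5 +7≡4 +1≡5  (mod 8)
result: +5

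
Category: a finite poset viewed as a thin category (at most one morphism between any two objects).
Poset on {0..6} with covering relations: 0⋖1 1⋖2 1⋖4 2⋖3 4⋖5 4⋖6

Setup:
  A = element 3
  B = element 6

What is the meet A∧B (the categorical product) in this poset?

Lower bounds of A=3 and B=6: {0,1}
  0 ≤ 1
  1 ≤ 1
glb = 1

Answer: A∧B = 1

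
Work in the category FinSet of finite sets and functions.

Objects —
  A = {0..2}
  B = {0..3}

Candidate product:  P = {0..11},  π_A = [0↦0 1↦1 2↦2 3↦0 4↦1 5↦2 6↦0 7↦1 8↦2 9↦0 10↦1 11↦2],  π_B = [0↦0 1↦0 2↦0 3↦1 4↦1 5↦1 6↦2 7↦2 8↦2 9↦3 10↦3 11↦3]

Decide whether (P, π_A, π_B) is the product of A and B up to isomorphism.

|A|·|B| = 3·4 = 12;  |P| = 12
Check the pairing map k ↦ (π_A(k), π_B(k)):
  0 ↦ (0,0)
  1 ↦ (1,0)
  2 ↦ (2,0)
  3 ↦ (0,1)
  4 ↦ (1,1)
  5 ↦ (2,1)
  6 ↦ (0,2)
  7 ↦ (1,2)
  8 ↦ (2,2)
  9 ↦ (0,3)
  10 ↦ (1,3)
  11 ↦ (2,3)
distinct pairs in image: 12 / 12 needed
  → bijection onto A×B; projections well-typed.

Answer: VALID PRODUCT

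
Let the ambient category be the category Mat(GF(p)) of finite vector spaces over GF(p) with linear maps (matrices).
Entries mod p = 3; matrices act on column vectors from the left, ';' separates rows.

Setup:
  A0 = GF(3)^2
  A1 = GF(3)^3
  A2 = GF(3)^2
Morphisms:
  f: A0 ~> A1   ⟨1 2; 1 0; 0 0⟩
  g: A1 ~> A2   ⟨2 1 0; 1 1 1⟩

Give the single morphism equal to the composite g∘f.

  e0=(1,0) f~>(1,1,0) g~>(0,2)
  e1=(0,1) f~>(2,0,0) g~>(1,2)
composite: ⟨0 1; 2 2⟩

Answer: ⟨0 1; 2 2⟩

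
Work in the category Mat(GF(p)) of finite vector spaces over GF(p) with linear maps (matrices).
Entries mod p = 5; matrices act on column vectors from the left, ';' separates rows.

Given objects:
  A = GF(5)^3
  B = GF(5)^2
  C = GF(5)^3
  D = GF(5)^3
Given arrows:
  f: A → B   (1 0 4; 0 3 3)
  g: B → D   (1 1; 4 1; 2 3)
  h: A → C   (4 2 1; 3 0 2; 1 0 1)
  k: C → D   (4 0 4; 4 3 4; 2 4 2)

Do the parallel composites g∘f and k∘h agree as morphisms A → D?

Path 1 = f;g:
  e0=⟨1,0,0⟩ f→⟨1,0⟩ g→⟨1,4,2⟩
  e1=⟨0,1,0⟩ f→⟨0,3⟩ g→⟨3,3,4⟩
  e2=⟨0,0,1⟩ f→⟨4,3⟩ g→⟨2,4,2⟩
  result₁ = (1 3 2; 4 3 4; 2 4 2)
Path 2 = h;k:
  e0=⟨1,0,0⟩ h→⟨4,3,1⟩ k→⟨0,4,2⟩
  e1=⟨0,1,0⟩ h→⟨2,0,0⟩ k→⟨3,3,4⟩
  e2=⟨0,0,1⟩ h→⟨1,2,1⟩ k→⟨3,4,2⟩
  result₂ = (0 3 3; 4 3 4; 2 4 2)
Equal? distinct morphisms ✗

Answer: DOES NOT COMMUTE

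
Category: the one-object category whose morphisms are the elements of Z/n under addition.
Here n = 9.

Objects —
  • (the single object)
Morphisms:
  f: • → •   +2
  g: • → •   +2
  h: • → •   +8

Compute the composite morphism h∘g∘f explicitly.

Answer: +3

Derivation:
  0 +2≡2 +2≡4 +8≡3  (mod 9)
composite: +3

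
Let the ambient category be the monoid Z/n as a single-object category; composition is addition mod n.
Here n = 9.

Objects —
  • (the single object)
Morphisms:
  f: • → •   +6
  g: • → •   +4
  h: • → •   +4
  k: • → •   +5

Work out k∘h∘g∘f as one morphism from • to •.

  0 +6≡6 +4≡1 +4≡5 +5≡1  (mod 9)
composite: +1

Answer: +1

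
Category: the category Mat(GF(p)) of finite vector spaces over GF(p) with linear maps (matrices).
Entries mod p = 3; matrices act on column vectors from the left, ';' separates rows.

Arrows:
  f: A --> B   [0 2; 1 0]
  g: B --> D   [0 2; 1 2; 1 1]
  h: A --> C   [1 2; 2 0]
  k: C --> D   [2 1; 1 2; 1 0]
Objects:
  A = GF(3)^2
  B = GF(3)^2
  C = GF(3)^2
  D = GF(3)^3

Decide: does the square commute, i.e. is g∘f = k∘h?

Answer: DOES NOT COMMUTE

Derivation:
Along f;g (path 1):
  e0=(1,0) f-->(0,1) g-->(2,2,1)
  e1=(0,1) f-->(2,0) g-->(0,2,2)
  result₁ = [2 0; 2 2; 1 2]
Along h;k (path 2):
  e0=(1,0) h-->(1,2) k-->(1,2,1)
  e1=(0,1) h-->(2,0) k-->(1,2,2)
  result₂ = [1 1; 2 2; 1 2]
Equal? differ; not commutative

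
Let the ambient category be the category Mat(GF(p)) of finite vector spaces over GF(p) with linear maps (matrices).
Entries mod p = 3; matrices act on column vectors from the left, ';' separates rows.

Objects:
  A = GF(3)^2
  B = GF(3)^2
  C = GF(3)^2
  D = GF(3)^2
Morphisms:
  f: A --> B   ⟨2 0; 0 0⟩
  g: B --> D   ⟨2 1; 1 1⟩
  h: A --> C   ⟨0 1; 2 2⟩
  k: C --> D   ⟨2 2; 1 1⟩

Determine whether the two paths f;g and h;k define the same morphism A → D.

Path 1 = f;g:
  e0=[1,0] f-->[2,0] g-->[1,2]
  e1=[0,1] f-->[0,0] g-->[0,0]
  ⟦path⟧₁ = ⟨1 0; 2 0⟩
Path 2 = h;k:
  e0=[1,0] h-->[0,2] k-->[1,2]
  e1=[0,1] h-->[1,2] k-->[0,0]
  ⟦path⟧₂ = ⟨1 0; 2 0⟩
Equal? equal; square commutes

Answer: COMMUTES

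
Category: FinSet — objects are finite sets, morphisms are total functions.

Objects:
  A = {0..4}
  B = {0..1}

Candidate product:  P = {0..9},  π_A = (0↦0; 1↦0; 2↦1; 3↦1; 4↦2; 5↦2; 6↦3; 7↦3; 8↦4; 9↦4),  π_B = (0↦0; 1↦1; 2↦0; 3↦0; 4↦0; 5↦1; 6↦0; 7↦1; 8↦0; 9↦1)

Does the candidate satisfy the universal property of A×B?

|A|·|B| = 5·2 = 10;  |P| = 10
Check the pairing map k ↦ (π_A(k), π_B(k)):
  0 ↦ (0,0)
  1 ↦ (0,1)
  2 ↦ (1,0)
  3 ↦ (1,0)  ✗ repeats pair of k=2
  4 ↦ (2,0)
  5 ↦ (2,1)
  6 ↦ (3,0)
  7 ↦ (3,1)
  8 ↦ (4,0)
  9 ↦ (4,1)
distinct pairs in image: 9 / 10 needed
  → (1,0) hit at k=2 and k=3

Answer: NOT A VALID PRODUCT — duplicate pair at indices 2,3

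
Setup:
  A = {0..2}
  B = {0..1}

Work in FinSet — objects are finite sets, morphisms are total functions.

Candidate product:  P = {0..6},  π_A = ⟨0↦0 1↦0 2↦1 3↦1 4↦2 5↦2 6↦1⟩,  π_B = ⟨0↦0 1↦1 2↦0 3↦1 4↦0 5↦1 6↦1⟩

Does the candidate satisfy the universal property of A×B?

Answer: NOT A VALID PRODUCT — |P|=7 ≠ |A|·|B|=6

Derivation:
|A|·|B| = 3·2 = 6;  |P| = 7
  → cardinalities differ; no bijection possible.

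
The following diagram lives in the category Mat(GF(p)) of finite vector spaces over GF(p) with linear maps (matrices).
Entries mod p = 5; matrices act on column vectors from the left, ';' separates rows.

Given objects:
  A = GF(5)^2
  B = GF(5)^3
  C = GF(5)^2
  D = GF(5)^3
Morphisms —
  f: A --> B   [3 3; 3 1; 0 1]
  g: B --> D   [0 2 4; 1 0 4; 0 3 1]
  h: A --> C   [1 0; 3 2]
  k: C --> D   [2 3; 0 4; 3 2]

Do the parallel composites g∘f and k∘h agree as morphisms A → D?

Answer: DOES NOT COMMUTE

Trace:
Path 1 = f;g:
  e0=(1,0) f-->(3,3,0) g-->(1,3,4)
  e1=(0,1) f-->(3,1,1) g-->(1,2,4)
  result₁ = [1 1; 3 2; 4 4]
Path 2 = h;k:
  e0=(1,0) h-->(1,3) k-->(1,2,4)
  e1=(0,1) h-->(0,2) k-->(1,3,4)
  result₂ = [1 1; 2 3; 4 4]
Equal? differ; not commutative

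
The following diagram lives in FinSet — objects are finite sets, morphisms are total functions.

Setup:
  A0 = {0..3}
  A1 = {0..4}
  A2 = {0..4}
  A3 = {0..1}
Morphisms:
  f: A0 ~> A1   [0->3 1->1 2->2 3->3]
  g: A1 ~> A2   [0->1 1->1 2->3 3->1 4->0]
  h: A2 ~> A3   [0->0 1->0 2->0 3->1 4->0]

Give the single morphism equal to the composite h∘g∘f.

Answer: [0->0 1->0 2->1 3->0]

Trace:
  0 f~>3 g~>1 h~>0
  1 f~>1 g~>1 h~>0
  2 f~>2 g~>3 h~>1
  3 f~>3 g~>1 h~>0
result: [0->0 1->0 2->1 3->0]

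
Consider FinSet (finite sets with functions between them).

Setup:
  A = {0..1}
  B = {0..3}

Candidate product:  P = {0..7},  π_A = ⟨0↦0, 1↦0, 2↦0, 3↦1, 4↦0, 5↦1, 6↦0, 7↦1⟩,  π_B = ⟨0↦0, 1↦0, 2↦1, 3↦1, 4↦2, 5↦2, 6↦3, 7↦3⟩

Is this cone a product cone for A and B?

|A|·|B| = 2·4 = 8;  |P| = 8
Check the pairing map k ↦ (π_A(k), π_B(k)):
  0 ↦ (0,0)
  1 ↦ (0,0)  ✗ repeats pair of k=0
  2 ↦ (0,1)
  3 ↦ (1,1)
  4 ↦ (0,2)
  5 ↦ (1,2)
  6 ↦ (0,3)
  7 ↦ (1,3)
distinct pairs in image: 7 / 8 needed
  → (0,0) hit at k=0 and k=1

Answer: NOT A VALID PRODUCT — duplicate pair at indices 0,1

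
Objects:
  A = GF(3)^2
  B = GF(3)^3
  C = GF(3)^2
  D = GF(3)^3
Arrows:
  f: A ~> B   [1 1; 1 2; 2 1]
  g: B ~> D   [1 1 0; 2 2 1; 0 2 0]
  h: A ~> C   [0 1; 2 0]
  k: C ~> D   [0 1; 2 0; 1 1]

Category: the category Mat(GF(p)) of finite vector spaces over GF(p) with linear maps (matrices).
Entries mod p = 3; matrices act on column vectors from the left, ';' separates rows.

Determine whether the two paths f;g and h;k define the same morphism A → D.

Along f;g (path 1):
  e0=(1,0) f~>(1,1,2) g~>(2,0,2)
  e1=(0,1) f~>(1,2,1) g~>(0,1,1)
  composite₁ = [2 0; 0 1; 2 1]
Along h;k (path 2):
  e0=(1,0) h~>(0,2) k~>(2,0,2)
  e1=(0,1) h~>(1,0) k~>(0,2,1)
  composite₂ = [2 0; 0 2; 2 1]
Equal? differ; not commutative

Answer: DOES NOT COMMUTE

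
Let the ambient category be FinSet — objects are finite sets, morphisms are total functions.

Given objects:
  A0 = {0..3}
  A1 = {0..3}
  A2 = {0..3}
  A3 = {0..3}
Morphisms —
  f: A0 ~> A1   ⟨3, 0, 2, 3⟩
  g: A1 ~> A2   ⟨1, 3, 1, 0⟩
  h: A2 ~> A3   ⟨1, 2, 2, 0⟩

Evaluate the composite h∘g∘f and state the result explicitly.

  0 f~>3 g~>0 h~>1
  1 f~>0 g~>1 h~>2
  2 f~>2 g~>1 h~>2
  3 f~>3 g~>0 h~>1
⟦path⟧: ⟨1, 2, 2, 1⟩

Answer: ⟨1, 2, 2, 1⟩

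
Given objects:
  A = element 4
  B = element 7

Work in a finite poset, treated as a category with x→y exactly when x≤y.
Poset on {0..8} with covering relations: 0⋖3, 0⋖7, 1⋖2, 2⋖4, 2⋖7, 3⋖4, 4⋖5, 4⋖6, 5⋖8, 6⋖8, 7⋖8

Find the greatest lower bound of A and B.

Answer: NO MEET EXISTS

Derivation:
Common predecessors of 4,7: {0,1,2}
  maximal lower bounds 0 and 2 are incomparable: neither 0<=2 nor 2<=0
→ no greatest lower bound exists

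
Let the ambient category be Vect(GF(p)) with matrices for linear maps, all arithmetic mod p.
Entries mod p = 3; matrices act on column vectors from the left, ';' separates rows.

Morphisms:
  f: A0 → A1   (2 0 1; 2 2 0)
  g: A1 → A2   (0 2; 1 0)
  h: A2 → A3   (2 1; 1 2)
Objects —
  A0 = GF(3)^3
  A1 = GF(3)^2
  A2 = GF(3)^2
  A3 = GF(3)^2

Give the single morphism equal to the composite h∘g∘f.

  e0=(1,0,0) f→(2,2) g→(1,2) h→(1,2)
  e1=(0,1,0) f→(0,2) g→(1,0) h→(2,1)
  e2=(0,0,1) f→(1,0) g→(0,1) h→(1,2)
result: (1 2 1; 2 1 2)

Answer: (1 2 1; 2 1 2)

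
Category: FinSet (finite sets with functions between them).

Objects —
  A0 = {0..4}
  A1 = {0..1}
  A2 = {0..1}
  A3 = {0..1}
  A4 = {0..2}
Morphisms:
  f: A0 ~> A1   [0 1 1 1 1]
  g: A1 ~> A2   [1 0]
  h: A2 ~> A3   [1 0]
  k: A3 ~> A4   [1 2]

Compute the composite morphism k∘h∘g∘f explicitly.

Answer: [1 2 2 2 2]

Work:
  0 f~>0 g~>1 h~>0 k~>1
  1 f~>1 g~>0 h~>1 k~>2
  2 f~>1 g~>0 h~>1 k~>2
  3 f~>1 g~>0 h~>1 k~>2
  4 f~>1 g~>0 h~>1 k~>2
⟦path⟧: [1 2 2 2 2]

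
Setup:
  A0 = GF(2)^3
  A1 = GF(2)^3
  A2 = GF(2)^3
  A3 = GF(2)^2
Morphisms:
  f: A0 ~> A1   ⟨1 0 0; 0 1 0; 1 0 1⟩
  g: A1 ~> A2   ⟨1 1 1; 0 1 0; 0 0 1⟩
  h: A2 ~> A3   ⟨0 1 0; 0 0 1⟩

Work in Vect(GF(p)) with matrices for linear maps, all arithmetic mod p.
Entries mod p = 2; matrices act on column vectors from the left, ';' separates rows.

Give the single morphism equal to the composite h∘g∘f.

  e0=⟨1,0,0⟩ f~>⟨1,0,1⟩ g~>⟨0,0,1⟩ h~>⟨0,1⟩
  e1=⟨0,1,0⟩ f~>⟨0,1,0⟩ g~>⟨1,1,0⟩ h~>⟨1,0⟩
  e2=⟨0,0,1⟩ f~>⟨0,0,1⟩ g~>⟨1,0,1⟩ h~>⟨0,1⟩
⟦path⟧: ⟨0 1 0; 1 0 1⟩

Answer: ⟨0 1 0; 1 0 1⟩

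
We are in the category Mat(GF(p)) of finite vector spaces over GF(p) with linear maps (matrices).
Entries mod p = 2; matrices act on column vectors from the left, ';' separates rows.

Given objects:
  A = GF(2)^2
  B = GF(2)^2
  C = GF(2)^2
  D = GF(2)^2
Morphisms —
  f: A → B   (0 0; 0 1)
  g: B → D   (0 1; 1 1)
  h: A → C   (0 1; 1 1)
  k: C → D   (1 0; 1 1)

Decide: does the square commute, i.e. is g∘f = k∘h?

Answer: DOES NOT COMMUTE

Work:
Path 1 = f;g:
  e0=[1,0] f→[0,0] g→[0,0]
  e1=[0,1] f→[0,1] g→[1,1]
  ⟦path⟧₁ = (0 1; 0 1)
Path 2 = h;k:
  e0=[1,0] h→[0,1] k→[0,1]
  e1=[0,1] h→[1,1] k→[1,0]
  ⟦path⟧₂ = (0 1; 1 0)
Equal? differ; not commutative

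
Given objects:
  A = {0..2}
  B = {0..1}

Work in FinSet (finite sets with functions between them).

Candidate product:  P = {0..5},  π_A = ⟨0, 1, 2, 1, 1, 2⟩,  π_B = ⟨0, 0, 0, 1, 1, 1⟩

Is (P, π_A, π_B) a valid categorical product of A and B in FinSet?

Answer: NOT A VALID PRODUCT — duplicate pair at indices 4,3

Trace:
|A|·|B| = 3·2 = 6;  |P| = 6
Check the pairing map k ↦ (π_A(k), π_B(k)):
  0 ↦ (0,0)
  1 ↦ (1,0)
  2 ↦ (2,0)
  3 ↦ (1,1)
  4 ↦ (1,1)  ✗ repeats pair of k=3
  5 ↦ (2,1)
distinct pairs in image: 5 / 6 needed
  → (1,1) hit at k=3 and k=4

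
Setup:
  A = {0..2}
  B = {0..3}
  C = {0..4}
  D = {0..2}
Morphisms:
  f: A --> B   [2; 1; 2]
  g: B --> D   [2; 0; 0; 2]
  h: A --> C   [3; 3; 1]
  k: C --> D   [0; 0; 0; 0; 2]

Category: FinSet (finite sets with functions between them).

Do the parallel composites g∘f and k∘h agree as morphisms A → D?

Answer: COMMUTES

Trace:
1) trace f;g:
  0 f-->2 g-->0
  1 f-->1 g-->0
  2 f-->2 g-->0
  composite₁ = [0; 0; 0]
2) trace h;k:
  0 h-->3 k-->0
  1 h-->3 k-->0
  2 h-->1 k-->0
  composite₂ = [0; 0; 0]
Equal? same morphism ✓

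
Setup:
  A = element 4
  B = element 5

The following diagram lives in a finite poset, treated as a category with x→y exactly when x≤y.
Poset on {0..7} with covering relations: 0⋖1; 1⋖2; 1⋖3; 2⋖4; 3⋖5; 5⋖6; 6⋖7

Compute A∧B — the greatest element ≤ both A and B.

Lower bounds of A=4 and B=5: {0,1}
  0 ⊑ 1
  1 ⊑ 1
glb = 1

Answer: A∧B = 1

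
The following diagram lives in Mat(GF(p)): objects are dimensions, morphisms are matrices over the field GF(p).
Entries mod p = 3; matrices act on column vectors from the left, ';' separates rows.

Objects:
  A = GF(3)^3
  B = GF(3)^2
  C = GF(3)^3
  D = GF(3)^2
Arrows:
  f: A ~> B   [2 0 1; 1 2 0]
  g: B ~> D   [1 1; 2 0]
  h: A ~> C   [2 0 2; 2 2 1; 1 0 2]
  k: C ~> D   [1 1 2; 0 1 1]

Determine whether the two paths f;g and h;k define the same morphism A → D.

1) trace f;g:
  e0=⟨1,0,0⟩ f~>⟨2,1⟩ g~>⟨0,1⟩
  e1=⟨0,1,0⟩ f~>⟨0,2⟩ g~>⟨2,0⟩
  e2=⟨0,0,1⟩ f~>⟨1,0⟩ g~>⟨1,2⟩
  composite₁ = [0 2 1; 1 0 2]
2) trace h;k:
  e0=⟨1,0,0⟩ h~>⟨2,2,1⟩ k~>⟨0,0⟩
  e1=⟨0,1,0⟩ h~>⟨0,2,0⟩ k~>⟨2,2⟩
  e2=⟨0,0,1⟩ h~>⟨2,1,2⟩ k~>⟨1,0⟩
  composite₂ = [0 2 1; 0 2 0]
Equal? distinct morphisms ✗

Answer: DOES NOT COMMUTE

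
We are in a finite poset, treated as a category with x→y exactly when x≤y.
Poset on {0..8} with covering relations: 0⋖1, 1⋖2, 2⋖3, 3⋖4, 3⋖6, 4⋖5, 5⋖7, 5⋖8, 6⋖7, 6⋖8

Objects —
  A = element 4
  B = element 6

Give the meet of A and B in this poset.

{x : x≤A ∧ x≤B} = {0,1,2,3}  (A=4, B=6)
  0 ≤ 3
  1 ≤ 3
  2 ≤ 3
  3 ≤ 3
glb = 3

Answer: A∧B = 3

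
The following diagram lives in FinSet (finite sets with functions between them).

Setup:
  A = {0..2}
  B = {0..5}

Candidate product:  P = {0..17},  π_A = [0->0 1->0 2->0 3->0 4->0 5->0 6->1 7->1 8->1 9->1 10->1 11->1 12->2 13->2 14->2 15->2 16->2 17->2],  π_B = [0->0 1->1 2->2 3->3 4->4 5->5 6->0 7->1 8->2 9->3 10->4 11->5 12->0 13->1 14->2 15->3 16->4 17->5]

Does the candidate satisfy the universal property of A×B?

Answer: VALID PRODUCT

Derivation:
|A|·|B| = 3·6 = 18;  |P| = 18
Check the pairing map k ↦ (π_A(k), π_B(k)):
  0 -> (0,0)
  1 -> (0,1)
  2 -> (0,2)
  3 -> (0,3)
  4 -> (0,4)
  5 -> (0,5)
  6 -> (1,0)
  7 -> (1,1)
  8 -> (1,2)
  9 -> (1,3)
  10 -> (1,4)
  11 -> (1,5)
  12 -> (2,0)
  13 -> (2,1)
  14 -> (2,2)
  15 -> (2,3)
  16 -> (2,4)
  17 -> (2,5)
distinct pairs in image: 18 / 18 needed
  → bijection onto A×B; projections well-typed.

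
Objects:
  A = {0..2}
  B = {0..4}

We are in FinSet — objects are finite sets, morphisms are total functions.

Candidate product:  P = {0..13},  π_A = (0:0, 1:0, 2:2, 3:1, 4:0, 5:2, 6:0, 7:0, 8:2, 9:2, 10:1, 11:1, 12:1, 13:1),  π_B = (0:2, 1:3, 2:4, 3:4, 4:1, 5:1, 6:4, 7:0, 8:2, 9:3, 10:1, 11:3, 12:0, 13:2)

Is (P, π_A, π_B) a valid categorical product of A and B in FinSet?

Answer: NOT A VALID PRODUCT — |P|=14 ≠ |A|·|B|=15

Trace:
|A|·|B| = 3·5 = 15;  |P| = 14
  → cardinalities differ; no bijection possible.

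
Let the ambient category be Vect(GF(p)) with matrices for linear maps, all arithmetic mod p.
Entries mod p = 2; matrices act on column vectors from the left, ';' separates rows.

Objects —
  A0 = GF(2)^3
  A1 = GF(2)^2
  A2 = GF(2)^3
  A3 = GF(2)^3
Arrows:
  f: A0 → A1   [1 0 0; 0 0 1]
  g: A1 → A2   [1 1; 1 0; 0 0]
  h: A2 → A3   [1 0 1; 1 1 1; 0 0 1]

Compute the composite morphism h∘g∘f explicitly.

Answer: [1 0 1; 0 0 1; 0 0 0]

Derivation:
  e0=[1,0,0] f→[1,0] g→[1,1,0] h→[1,0,0]
  e1=[0,1,0] f→[0,0] g→[0,0,0] h→[0,0,0]
  e2=[0,0,1] f→[0,1] g→[1,0,0] h→[1,1,0]
composite: [1 0 1; 0 0 1; 0 0 0]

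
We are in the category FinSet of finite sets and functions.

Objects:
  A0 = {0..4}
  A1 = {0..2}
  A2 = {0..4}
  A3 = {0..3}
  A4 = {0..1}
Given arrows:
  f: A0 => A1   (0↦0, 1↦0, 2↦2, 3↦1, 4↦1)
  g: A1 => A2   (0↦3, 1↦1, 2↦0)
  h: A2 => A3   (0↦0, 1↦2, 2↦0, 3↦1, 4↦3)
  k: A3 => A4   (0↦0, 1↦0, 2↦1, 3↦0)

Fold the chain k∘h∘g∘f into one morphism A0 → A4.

  0 f=>0 g=>3 h=>1 k=>0
  1 f=>0 g=>3 h=>1 k=>0
  2 f=>2 g=>0 h=>0 k=>0
  3 f=>1 g=>1 h=>2 k=>1
  4 f=>1 g=>1 h=>2 k=>1
composite: (0↦0, 1↦0, 2↦0, 3↦1, 4↦1)

Answer: (0↦0, 1↦0, 2↦0, 3↦1, 4↦1)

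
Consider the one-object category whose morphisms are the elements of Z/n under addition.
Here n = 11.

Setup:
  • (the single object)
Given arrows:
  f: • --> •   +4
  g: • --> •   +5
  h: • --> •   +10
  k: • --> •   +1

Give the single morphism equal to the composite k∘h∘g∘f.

  0 +4≡4 +5≡9 +10≡8 +1≡9  (mod 11)
result: +9

Answer: +9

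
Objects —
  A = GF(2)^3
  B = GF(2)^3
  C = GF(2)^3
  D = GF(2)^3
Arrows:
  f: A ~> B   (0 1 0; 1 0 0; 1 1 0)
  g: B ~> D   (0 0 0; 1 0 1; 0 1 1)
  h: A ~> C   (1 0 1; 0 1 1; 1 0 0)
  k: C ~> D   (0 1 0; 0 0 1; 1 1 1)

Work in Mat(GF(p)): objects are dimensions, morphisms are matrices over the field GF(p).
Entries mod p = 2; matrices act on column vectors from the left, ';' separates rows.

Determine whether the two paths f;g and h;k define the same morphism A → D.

Answer: DOES NOT COMMUTE

Work:
Path 1 = f;g:
  e0=(1,0,0) f~>(0,1,1) g~>(0,1,0)
  e1=(0,1,0) f~>(1,0,1) g~>(0,0,1)
  e2=(0,0,1) f~>(0,0,0) g~>(0,0,0)
  result₁ = (0 0 0; 1 0 0; 0 1 0)
Path 2 = h;k:
  e0=(1,0,0) h~>(1,0,1) k~>(0,1,0)
  e1=(0,1,0) h~>(0,1,0) k~>(1,0,1)
  e2=(0,0,1) h~>(1,1,0) k~>(1,0,0)
  result₂ = (0 1 1; 1 0 0; 0 1 0)
Equal? differ; not commutative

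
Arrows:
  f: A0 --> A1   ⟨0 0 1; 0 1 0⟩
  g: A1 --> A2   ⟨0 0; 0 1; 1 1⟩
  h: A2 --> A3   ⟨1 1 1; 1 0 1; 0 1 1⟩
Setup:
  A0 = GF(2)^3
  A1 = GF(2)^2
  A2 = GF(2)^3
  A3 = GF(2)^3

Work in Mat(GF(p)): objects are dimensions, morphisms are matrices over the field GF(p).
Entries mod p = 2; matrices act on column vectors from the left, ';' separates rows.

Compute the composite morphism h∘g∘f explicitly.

  e0=⟨1,0,0⟩ f-->⟨0,0⟩ g-->⟨0,0,0⟩ h-->⟨0,0,0⟩
  e1=⟨0,1,0⟩ f-->⟨0,1⟩ g-->⟨0,1,1⟩ h-->⟨0,1,0⟩
  e2=⟨0,0,1⟩ f-->⟨1,0⟩ g-->⟨0,0,1⟩ h-->⟨1,1,1⟩
composite: ⟨0 0 1; 0 1 1; 0 0 1⟩

Answer: ⟨0 0 1; 0 1 1; 0 0 1⟩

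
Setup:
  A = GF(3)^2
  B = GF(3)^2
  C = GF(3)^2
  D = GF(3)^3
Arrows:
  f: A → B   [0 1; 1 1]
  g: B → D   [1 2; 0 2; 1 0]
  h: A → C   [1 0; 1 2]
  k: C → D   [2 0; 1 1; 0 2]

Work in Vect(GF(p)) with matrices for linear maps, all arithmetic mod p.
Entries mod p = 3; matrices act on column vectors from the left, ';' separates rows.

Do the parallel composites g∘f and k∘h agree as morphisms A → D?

Along f;g (path 1):
  e0=[1,0] f→[0,1] g→[2,2,0]
  e1=[0,1] f→[1,1] g→[0,2,1]
  ⟦path⟧₁ = [2 0; 2 2; 0 1]
Along h;k (path 2):
  e0=[1,0] h→[1,1] k→[2,2,2]
  e1=[0,1] h→[0,2] k→[0,2,1]
  ⟦path⟧₂ = [2 0; 2 2; 2 1]
Equal? differ; not commutative

Answer: DOES NOT COMMUTE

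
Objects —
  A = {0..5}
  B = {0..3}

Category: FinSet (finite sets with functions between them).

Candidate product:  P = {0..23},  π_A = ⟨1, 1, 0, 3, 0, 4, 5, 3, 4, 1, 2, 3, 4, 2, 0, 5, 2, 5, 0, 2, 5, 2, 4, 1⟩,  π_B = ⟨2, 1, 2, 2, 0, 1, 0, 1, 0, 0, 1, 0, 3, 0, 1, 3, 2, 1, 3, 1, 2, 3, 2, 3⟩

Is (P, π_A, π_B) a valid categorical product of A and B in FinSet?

|A|·|B| = 6·4 = 24;  |P| = 24
Check the pairing map k ↦ (π_A(k), π_B(k)):
  0 -> (1,2)
  1 -> (1,1)
  2 -> (0,2)
  3 -> (3,2)
  4 -> (0,0)
  5 -> (4,1)
  6 -> (5,0)
  7 -> (3,1)
  8 -> (4,0)
  9 -> (1,0)
  10 -> (2,1)
  11 -> (3,0)
  12 -> (4,3)
  13 -> (2,0)
  14 -> (0,1)
  15 -> (5,3)
  16 -> (2,2)
  17 -> (5,1)
  18 -> (0,3)
  19 -> (2,1)  ✗ repeats pair of k=10
  20 -> (5,2)
  21 -> (2,3)
  22 -> (4,2)
  23 -> (1,3)
distinct pairs in image: 23 / 24 needed
  → (2,1) hit at k=10 and k=19

Answer: NOT A VALID PRODUCT — duplicate pair at indices 10,19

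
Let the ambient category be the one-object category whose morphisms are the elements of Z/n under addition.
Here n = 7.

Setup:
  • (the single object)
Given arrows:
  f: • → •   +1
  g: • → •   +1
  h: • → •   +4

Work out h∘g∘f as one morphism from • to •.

Answer: +6

Derivation:
  0 +1≡1 +1≡2 +4≡6  (mod 7)
result: +6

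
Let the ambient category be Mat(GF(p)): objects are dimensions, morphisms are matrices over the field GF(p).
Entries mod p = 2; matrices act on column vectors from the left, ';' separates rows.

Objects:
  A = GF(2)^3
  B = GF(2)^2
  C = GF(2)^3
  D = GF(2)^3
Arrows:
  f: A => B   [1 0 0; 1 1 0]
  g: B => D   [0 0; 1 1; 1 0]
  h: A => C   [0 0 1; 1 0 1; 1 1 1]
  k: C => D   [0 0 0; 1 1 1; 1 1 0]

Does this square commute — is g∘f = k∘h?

Path 1 = f;g:
  e0=[1,0,0] f=>[1,1] g=>[0,0,1]
  e1=[0,1,0] f=>[0,1] g=>[0,1,0]
  e2=[0,0,1] f=>[0,0] g=>[0,0,0]
  ⟦path⟧₁ = [0 0 0; 0 1 0; 1 0 0]
Path 2 = h;k:
  e0=[1,0,0] h=>[0,1,1] k=>[0,0,1]
  e1=[0,1,0] h=>[0,0,1] k=>[0,1,0]
  e2=[0,0,1] h=>[1,1,1] k=>[0,1,0]
  ⟦path⟧₂ = [0 0 0; 0 1 1; 1 0 0]
Equal? NO — does not commute

Answer: DOES NOT COMMUTE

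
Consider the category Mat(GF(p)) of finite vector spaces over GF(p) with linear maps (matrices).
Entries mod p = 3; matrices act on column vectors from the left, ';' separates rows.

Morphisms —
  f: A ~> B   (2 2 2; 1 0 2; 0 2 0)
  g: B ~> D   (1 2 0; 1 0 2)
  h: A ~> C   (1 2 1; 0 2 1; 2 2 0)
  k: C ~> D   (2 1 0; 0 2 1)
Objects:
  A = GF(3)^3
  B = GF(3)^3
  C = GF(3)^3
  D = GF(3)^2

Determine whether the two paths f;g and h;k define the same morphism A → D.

Path 1 = f;g:
  e0=(1,0,0) f~>(2,1,0) g~>(1,2)
  e1=(0,1,0) f~>(2,0,2) g~>(2,0)
  e2=(0,0,1) f~>(2,2,0) g~>(0,2)
  composite₁ = (1 2 0; 2 0 2)
Path 2 = h;k:
  e0=(1,0,0) h~>(1,0,2) k~>(2,2)
  e1=(0,1,0) h~>(2,2,2) k~>(0,0)
  e2=(0,0,1) h~>(1,1,0) k~>(0,2)
  composite₂ = (2 0 0; 2 0 2)
Equal? NO — does not commute

Answer: DOES NOT COMMUTE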